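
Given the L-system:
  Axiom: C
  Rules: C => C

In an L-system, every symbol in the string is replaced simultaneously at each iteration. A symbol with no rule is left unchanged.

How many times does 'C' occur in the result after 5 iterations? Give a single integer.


Answer: 1

Derivation:
Step 0: C  (1 'C')
Step 1: C  (1 'C')
Step 2: C  (1 'C')
Step 3: C  (1 'C')
Step 4: C  (1 'C')
Step 5: C  (1 'C')


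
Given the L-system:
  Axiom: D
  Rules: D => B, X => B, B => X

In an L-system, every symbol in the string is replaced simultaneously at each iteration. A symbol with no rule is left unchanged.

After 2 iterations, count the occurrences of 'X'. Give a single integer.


Step 0: D  (0 'X')
Step 1: B  (0 'X')
Step 2: X  (1 'X')

Answer: 1


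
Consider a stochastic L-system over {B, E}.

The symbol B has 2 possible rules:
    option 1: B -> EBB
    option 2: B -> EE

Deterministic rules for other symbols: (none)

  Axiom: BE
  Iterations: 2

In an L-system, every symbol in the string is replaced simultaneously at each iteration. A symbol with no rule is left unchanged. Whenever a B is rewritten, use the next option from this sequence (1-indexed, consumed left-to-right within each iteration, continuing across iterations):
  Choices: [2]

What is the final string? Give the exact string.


Answer: EEE

Derivation:
Step 0: BE
Step 1: EEE  (used choices [2])
Step 2: EEE  (used choices [])


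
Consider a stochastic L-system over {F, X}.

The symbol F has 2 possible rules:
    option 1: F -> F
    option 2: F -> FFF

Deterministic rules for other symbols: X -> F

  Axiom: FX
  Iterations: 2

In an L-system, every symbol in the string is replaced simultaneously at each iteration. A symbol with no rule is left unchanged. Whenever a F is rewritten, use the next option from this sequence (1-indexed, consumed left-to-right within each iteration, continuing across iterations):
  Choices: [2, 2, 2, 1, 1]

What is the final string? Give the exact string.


Answer: FFFFFFFF

Derivation:
Step 0: FX
Step 1: FFFF  (used choices [2])
Step 2: FFFFFFFF  (used choices [2, 2, 1, 1])


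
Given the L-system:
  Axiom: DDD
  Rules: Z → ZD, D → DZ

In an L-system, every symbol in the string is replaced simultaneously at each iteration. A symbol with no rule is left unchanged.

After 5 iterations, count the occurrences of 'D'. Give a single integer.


Answer: 48

Derivation:
Step 0: DDD  (3 'D')
Step 1: DZDZDZ  (3 'D')
Step 2: DZZDDZZDDZZD  (6 'D')
Step 3: DZZDZDDZDZZDZDDZDZZDZDDZ  (12 'D')
Step 4: DZZDZDDZZDDZDZZDDZZDZDDZZDDZDZZDDZZDZDDZZDDZDZZD  (24 'D')
Step 5: DZZDZDDZZDDZDZZDZDDZDZZDDZZDZDDZDZZDZDDZZDDZDZZDZDDZDZZDDZZDZDDZDZZDZDDZZDDZDZZDZDDZDZZDDZZDZDDZ  (48 'D')


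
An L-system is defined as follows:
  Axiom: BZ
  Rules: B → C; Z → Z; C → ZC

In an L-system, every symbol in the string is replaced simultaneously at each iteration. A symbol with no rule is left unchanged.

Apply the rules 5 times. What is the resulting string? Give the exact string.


Step 0: BZ
Step 1: CZ
Step 2: ZCZ
Step 3: ZZCZ
Step 4: ZZZCZ
Step 5: ZZZZCZ

Answer: ZZZZCZ


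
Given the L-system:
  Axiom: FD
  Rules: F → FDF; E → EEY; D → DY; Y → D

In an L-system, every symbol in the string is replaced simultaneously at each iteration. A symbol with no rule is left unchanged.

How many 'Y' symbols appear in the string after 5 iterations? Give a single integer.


Answer: 24

Derivation:
Step 0: FD  (0 'Y')
Step 1: FDFDY  (1 'Y')
Step 2: FDFDYFDFDYD  (2 'Y')
Step 3: FDFDYFDFDYDFDFDYFDFDYDDY  (5 'Y')
Step 4: FDFDYFDFDYDFDFDYFDFDYDDYFDFDYFDFDYDFDFDYFDFDYDDYDYD  (11 'Y')
Step 5: FDFDYFDFDYDFDFDYFDFDYDDYFDFDYFDFDYDFDFDYFDFDYDDYDYDFDFDYFDFDYDFDFDYFDFDYDDYFDFDYFDFDYDFDFDYFDFDYDDYDYDDYDDY  (24 'Y')


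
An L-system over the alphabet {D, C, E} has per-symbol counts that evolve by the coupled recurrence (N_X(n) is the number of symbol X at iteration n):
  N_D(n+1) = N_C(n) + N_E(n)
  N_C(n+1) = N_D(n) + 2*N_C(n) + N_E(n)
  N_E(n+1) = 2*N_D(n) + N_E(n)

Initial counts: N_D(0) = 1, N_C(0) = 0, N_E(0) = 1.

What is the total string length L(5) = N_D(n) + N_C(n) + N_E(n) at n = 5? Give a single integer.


Step 0: N_D=1, N_C=0, N_E=1, L=2
Step 1: N_D=1, N_C=2, N_E=3, L=6
Step 2: N_D=5, N_C=8, N_E=5, L=18
Step 3: N_D=13, N_C=26, N_E=15, L=54
Step 4: N_D=41, N_C=80, N_E=41, L=162
Step 5: N_D=121, N_C=242, N_E=123, L=486

Answer: 486


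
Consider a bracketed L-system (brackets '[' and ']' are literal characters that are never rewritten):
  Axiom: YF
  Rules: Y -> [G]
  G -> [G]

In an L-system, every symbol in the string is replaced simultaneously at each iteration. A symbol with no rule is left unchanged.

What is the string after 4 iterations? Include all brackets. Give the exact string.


Answer: [[[[G]]]]F

Derivation:
Step 0: YF
Step 1: [G]F
Step 2: [[G]]F
Step 3: [[[G]]]F
Step 4: [[[[G]]]]F


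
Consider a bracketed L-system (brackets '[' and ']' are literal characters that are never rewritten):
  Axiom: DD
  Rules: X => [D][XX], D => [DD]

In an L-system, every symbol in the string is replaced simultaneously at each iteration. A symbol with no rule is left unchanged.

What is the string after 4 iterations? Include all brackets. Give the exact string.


Answer: [[[[DD][DD]][[DD][DD]]][[[DD][DD]][[DD][DD]]]][[[[DD][DD]][[DD][DD]]][[[DD][DD]][[DD][DD]]]]

Derivation:
Step 0: DD
Step 1: [DD][DD]
Step 2: [[DD][DD]][[DD][DD]]
Step 3: [[[DD][DD]][[DD][DD]]][[[DD][DD]][[DD][DD]]]
Step 4: [[[[DD][DD]][[DD][DD]]][[[DD][DD]][[DD][DD]]]][[[[DD][DD]][[DD][DD]]][[[DD][DD]][[DD][DD]]]]


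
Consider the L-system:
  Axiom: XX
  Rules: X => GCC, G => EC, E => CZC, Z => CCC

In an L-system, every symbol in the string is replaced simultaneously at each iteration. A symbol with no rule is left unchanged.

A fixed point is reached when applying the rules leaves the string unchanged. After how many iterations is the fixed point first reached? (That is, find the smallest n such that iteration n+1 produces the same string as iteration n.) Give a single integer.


Step 0: XX
Step 1: GCCGCC
Step 2: ECCCECCC
Step 3: CZCCCCCZCCCC
Step 4: CCCCCCCCCCCCCCCC
Step 5: CCCCCCCCCCCCCCCC  (unchanged — fixed point at step 4)

Answer: 4


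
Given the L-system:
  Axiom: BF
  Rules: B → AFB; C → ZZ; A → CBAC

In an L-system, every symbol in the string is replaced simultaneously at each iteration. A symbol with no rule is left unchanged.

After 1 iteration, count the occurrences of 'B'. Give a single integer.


Answer: 1

Derivation:
Step 0: BF  (1 'B')
Step 1: AFBF  (1 'B')


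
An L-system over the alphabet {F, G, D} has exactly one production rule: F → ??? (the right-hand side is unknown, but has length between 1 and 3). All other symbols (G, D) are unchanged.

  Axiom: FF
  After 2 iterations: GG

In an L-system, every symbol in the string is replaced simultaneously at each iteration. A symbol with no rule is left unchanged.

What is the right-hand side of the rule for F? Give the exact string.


Trying F → G:
  Step 0: FF
  Step 1: GG
  Step 2: GG
Matches the given result.

Answer: G


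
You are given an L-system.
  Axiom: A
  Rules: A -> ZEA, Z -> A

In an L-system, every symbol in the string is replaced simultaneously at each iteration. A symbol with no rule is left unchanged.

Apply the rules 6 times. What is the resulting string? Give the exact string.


Step 0: A
Step 1: ZEA
Step 2: AEZEA
Step 3: ZEAEAEZEA
Step 4: AEZEAEZEAEAEZEA
Step 5: ZEAEAEZEAEAEZEAEZEAEAEZEA
Step 6: AEZEAEZEAEAEZEAEZEAEAEZEAEAEZEAEZEAEAEZEA

Answer: AEZEAEZEAEAEZEAEZEAEAEZEAEAEZEAEZEAEAEZEA


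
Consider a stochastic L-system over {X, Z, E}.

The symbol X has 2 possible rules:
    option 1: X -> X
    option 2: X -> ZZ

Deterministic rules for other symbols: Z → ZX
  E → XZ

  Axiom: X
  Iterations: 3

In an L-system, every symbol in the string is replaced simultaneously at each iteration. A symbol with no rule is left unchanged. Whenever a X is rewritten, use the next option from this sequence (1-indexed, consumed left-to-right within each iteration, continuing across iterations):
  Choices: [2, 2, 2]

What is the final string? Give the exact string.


Step 0: X
Step 1: ZZ  (used choices [2])
Step 2: ZXZX  (used choices [])
Step 3: ZXZZZXZZ  (used choices [2, 2])

Answer: ZXZZZXZZ


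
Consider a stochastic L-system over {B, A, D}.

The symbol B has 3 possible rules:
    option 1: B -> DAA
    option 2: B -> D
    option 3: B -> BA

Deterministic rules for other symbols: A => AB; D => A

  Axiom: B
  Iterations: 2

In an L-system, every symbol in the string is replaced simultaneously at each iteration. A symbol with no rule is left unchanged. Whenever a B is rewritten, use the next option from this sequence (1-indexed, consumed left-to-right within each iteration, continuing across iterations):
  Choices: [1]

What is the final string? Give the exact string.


Answer: AABAB

Derivation:
Step 0: B
Step 1: DAA  (used choices [1])
Step 2: AABAB  (used choices [])


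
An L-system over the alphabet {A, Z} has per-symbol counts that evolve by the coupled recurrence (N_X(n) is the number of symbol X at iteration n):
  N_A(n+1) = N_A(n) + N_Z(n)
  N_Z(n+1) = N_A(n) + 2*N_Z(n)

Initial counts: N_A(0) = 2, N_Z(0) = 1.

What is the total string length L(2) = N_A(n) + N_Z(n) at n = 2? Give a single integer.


Answer: 18

Derivation:
Step 0: N_A=2, N_Z=1, L=3
Step 1: N_A=3, N_Z=4, L=7
Step 2: N_A=7, N_Z=11, L=18


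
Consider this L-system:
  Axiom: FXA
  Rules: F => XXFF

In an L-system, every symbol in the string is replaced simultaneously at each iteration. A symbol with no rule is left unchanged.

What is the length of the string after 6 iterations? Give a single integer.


Answer: 192

Derivation:
Step 0: length = 3
Step 1: length = 6
Step 2: length = 12
Step 3: length = 24
Step 4: length = 48
Step 5: length = 96
Step 6: length = 192


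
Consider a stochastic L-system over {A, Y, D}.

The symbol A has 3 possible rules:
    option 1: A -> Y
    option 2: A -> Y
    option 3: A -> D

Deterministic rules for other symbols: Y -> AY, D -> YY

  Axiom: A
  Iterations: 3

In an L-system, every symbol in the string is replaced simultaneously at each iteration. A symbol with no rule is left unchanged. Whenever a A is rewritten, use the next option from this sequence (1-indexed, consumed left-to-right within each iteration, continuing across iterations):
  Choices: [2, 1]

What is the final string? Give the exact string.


Step 0: A
Step 1: Y  (used choices [2])
Step 2: AY  (used choices [])
Step 3: YAY  (used choices [1])

Answer: YAY


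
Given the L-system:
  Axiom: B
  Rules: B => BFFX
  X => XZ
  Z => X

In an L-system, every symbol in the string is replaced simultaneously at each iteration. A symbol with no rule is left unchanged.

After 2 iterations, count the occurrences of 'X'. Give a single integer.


Answer: 2

Derivation:
Step 0: B  (0 'X')
Step 1: BFFX  (1 'X')
Step 2: BFFXFFXZ  (2 'X')


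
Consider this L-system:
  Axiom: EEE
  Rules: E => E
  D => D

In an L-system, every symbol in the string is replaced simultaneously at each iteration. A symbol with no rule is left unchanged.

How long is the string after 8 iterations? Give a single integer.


Step 0: length = 3
Step 1: length = 3
Step 2: length = 3
Step 3: length = 3
Step 4: length = 3
Step 5: length = 3
Step 6: length = 3
Step 7: length = 3
Step 8: length = 3

Answer: 3


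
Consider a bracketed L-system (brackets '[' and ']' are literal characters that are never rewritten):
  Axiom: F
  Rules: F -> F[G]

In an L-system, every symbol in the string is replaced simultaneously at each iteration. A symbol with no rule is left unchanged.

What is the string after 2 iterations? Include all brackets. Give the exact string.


Step 0: F
Step 1: F[G]
Step 2: F[G][G]

Answer: F[G][G]


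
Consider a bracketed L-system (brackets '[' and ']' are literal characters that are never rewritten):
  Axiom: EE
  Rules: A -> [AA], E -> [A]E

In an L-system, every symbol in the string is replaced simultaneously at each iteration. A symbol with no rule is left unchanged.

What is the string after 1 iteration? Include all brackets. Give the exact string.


Answer: [A]E[A]E

Derivation:
Step 0: EE
Step 1: [A]E[A]E


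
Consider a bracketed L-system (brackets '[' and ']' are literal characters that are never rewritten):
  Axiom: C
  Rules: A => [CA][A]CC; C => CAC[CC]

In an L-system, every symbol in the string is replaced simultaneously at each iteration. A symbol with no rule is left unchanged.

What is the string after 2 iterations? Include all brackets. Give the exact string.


Step 0: C
Step 1: CAC[CC]
Step 2: CAC[CC][CA][A]CCCAC[CC][CAC[CC]CAC[CC]]

Answer: CAC[CC][CA][A]CCCAC[CC][CAC[CC]CAC[CC]]


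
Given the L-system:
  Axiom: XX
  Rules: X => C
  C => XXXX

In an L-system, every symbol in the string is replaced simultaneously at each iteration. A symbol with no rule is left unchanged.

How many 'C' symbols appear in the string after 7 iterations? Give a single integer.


Step 0: XX  (0 'C')
Step 1: CC  (2 'C')
Step 2: XXXXXXXX  (0 'C')
Step 3: CCCCCCCC  (8 'C')
Step 4: XXXXXXXXXXXXXXXXXXXXXXXXXXXXXXXX  (0 'C')
Step 5: CCCCCCCCCCCCCCCCCCCCCCCCCCCCCCCC  (32 'C')
Step 6: XXXXXXXXXXXXXXXXXXXXXXXXXXXXXXXXXXXXXXXXXXXXXXXXXXXXXXXXXXXXXXXXXXXXXXXXXXXXXXXXXXXXXXXXXXXXXXXXXXXXXXXXXXXXXXXXXXXXXXXXXXXXXXXX  (0 'C')
Step 7: CCCCCCCCCCCCCCCCCCCCCCCCCCCCCCCCCCCCCCCCCCCCCCCCCCCCCCCCCCCCCCCCCCCCCCCCCCCCCCCCCCCCCCCCCCCCCCCCCCCCCCCCCCCCCCCCCCCCCCCCCCCCCCCC  (128 'C')

Answer: 128


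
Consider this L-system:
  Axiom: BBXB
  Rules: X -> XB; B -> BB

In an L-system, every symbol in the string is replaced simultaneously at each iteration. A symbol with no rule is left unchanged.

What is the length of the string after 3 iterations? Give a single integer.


Step 0: length = 4
Step 1: length = 8
Step 2: length = 16
Step 3: length = 32

Answer: 32


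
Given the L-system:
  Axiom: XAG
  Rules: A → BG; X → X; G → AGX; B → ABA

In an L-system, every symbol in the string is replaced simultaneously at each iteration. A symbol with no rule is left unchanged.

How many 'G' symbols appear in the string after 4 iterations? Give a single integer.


Answer: 14

Derivation:
Step 0: XAG  (1 'G')
Step 1: XBGAGX  (2 'G')
Step 2: XABAAGXBGAGXX  (3 'G')
Step 3: XBGABABGBGAGXXABAAGXBGAGXXX  (7 'G')
Step 4: XABAAGXBGABABGABAAGXABAAGXBGAGXXXBGABABGBGAGXXABAAGXBGAGXXXX  (14 'G')


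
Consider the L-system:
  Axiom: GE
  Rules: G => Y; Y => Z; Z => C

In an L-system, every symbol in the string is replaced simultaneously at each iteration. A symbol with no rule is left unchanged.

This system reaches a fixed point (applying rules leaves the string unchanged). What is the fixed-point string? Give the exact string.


Step 0: GE
Step 1: YE
Step 2: ZE
Step 3: CE
Step 4: CE  (unchanged — fixed point at step 3)

Answer: CE


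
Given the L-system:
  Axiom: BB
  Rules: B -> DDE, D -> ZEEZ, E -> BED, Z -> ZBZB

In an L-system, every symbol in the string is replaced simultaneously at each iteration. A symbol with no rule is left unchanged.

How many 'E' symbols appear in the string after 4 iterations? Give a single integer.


Step 0: BB  (0 'E')
Step 1: DDEDDE  (2 'E')
Step 2: ZEEZZEEZBEDZEEZZEEZBED  (10 'E')
Step 3: ZBZBBEDBEDZBZBZBZBBEDBEDZBZBDDEBEDZEEZZBZBBEDBEDZBZBZBZBBEDBEDZBZBDDEBEDZEEZ  (16 'E')
Step 4: ZBZBDDEZBZBDDEDDEBEDZEEZDDEBEDZEEZZBZBDDEZBZBDDEZBZBDDEZBZBDDEDDEBEDZEEZDDEBEDZEEZZBZBDDEZBZBDDEZEEZZEEZBEDDDEBEDZEEZZBZBBEDBEDZBZBZBZBDDEZBZBDDEDDEBEDZEEZDDEBEDZEEZZBZBDDEZBZBDDEZBZBDDEZBZBDDEDDEBEDZEEZDDEBEDZEEZZBZBDDEZBZBDDEZEEZZEEZBEDDDEBEDZEEZZBZBBEDBEDZBZB  (70 'E')

Answer: 70


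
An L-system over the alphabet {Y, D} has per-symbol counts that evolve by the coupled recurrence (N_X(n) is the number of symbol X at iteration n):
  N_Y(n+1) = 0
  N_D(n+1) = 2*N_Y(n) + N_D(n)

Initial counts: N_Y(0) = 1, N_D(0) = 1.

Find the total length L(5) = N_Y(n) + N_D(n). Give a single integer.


Answer: 3

Derivation:
Step 0: N_Y=1, N_D=1, L=2
Step 1: N_Y=0, N_D=3, L=3
Step 2: N_Y=0, N_D=3, L=3
Step 3: N_Y=0, N_D=3, L=3
Step 4: N_Y=0, N_D=3, L=3
Step 5: N_Y=0, N_D=3, L=3


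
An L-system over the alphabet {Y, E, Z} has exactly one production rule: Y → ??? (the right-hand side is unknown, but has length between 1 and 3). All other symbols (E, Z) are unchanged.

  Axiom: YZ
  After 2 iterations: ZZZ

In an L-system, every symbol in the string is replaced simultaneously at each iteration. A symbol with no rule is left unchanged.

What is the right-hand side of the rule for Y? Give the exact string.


Answer: ZZ

Derivation:
Trying Y → ZZ:
  Step 0: YZ
  Step 1: ZZZ
  Step 2: ZZZ
Matches the given result.


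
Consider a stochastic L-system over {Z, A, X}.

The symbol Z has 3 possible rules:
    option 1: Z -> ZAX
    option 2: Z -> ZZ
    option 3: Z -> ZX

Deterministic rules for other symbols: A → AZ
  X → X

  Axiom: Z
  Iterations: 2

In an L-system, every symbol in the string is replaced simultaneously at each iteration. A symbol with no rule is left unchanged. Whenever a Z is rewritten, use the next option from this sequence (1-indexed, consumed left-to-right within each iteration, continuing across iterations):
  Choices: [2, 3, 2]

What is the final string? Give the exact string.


Step 0: Z
Step 1: ZZ  (used choices [2])
Step 2: ZXZZ  (used choices [3, 2])

Answer: ZXZZ


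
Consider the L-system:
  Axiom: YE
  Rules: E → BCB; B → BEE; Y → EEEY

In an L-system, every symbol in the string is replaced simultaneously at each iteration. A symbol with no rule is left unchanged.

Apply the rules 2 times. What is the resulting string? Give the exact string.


Step 0: YE
Step 1: EEEYBCB
Step 2: BCBBCBBCBEEEYBEECBEE

Answer: BCBBCBBCBEEEYBEECBEE


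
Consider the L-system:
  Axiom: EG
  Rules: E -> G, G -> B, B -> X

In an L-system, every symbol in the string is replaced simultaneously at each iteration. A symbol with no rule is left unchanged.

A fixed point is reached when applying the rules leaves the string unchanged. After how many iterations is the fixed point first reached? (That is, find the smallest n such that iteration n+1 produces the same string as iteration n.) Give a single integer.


Step 0: EG
Step 1: GB
Step 2: BX
Step 3: XX
Step 4: XX  (unchanged — fixed point at step 3)

Answer: 3


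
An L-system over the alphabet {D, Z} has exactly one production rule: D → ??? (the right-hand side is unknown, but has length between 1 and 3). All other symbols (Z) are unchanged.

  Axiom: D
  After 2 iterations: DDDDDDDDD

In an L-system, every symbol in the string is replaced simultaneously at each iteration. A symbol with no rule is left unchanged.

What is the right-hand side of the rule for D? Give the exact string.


Trying D → DDD:
  Step 0: D
  Step 1: DDD
  Step 2: DDDDDDDDD
Matches the given result.

Answer: DDD


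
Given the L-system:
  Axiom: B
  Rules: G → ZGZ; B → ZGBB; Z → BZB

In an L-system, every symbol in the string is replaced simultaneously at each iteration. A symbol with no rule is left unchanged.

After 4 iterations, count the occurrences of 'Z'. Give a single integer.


Answer: 57

Derivation:
Step 0: B  (0 'Z')
Step 1: ZGBB  (1 'Z')
Step 2: BZBZGZZGBBZGBB  (5 'Z')
Step 3: ZGBBBZBZGBBBZBZGZBZBBZBZGZZGBBZGBBBZBZGZZGBBZGBB  (17 'Z')
Step 4: BZBZGZZGBBZGBBZGBBBZBZGBBBZBZGZZGBBZGBBZGBBBZBZGBBBZBZGZBZBZGBBBZBZGBBZGBBBZBZGBBBZBZGZBZBBZBZGZZGBBZGBBBZBZGZZGBBZGBBZGBBBZBZGBBBZBZGZBZBBZBZGZZGBBZGBBBZBZGZZGBBZGBB  (57 'Z')


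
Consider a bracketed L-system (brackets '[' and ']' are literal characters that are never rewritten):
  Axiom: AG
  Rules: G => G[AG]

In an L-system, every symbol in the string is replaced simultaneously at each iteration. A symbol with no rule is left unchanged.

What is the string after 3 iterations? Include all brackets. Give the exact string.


Answer: AG[AG][AG[AG]][AG[AG][AG[AG]]]

Derivation:
Step 0: AG
Step 1: AG[AG]
Step 2: AG[AG][AG[AG]]
Step 3: AG[AG][AG[AG]][AG[AG][AG[AG]]]


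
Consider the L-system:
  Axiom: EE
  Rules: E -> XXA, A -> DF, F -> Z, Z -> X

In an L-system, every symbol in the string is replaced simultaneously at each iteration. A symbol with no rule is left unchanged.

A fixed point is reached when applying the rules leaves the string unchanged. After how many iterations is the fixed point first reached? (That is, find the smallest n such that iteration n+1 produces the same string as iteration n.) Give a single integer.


Step 0: EE
Step 1: XXAXXA
Step 2: XXDFXXDF
Step 3: XXDZXXDZ
Step 4: XXDXXXDX
Step 5: XXDXXXDX  (unchanged — fixed point at step 4)

Answer: 4


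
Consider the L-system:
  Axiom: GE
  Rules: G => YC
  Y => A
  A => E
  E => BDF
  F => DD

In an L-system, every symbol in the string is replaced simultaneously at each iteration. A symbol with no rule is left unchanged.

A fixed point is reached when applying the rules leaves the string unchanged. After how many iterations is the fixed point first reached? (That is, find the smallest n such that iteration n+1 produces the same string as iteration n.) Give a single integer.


Answer: 5

Derivation:
Step 0: GE
Step 1: YCBDF
Step 2: ACBDDD
Step 3: ECBDDD
Step 4: BDFCBDDD
Step 5: BDDDCBDDD
Step 6: BDDDCBDDD  (unchanged — fixed point at step 5)


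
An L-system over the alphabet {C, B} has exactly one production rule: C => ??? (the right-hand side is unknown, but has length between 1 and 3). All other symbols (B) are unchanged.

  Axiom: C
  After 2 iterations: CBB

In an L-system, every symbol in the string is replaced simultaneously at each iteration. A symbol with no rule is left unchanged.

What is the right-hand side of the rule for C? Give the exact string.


Trying C => CB:
  Step 0: C
  Step 1: CB
  Step 2: CBB
Matches the given result.

Answer: CB


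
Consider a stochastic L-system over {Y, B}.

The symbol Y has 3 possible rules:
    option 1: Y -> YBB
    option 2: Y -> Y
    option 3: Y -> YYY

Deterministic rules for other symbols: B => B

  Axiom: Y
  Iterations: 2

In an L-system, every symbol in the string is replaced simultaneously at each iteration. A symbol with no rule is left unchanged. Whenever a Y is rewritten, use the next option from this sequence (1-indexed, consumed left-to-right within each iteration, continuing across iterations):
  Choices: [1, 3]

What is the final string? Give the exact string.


Answer: YYYBB

Derivation:
Step 0: Y
Step 1: YBB  (used choices [1])
Step 2: YYYBB  (used choices [3])


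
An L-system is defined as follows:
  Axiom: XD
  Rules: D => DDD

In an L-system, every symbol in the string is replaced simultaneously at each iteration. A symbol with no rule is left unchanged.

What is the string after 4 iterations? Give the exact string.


Answer: XDDDDDDDDDDDDDDDDDDDDDDDDDDDDDDDDDDDDDDDDDDDDDDDDDDDDDDDDDDDDDDDDDDDDDDDDDDDDDDDDD

Derivation:
Step 0: XD
Step 1: XDDD
Step 2: XDDDDDDDDD
Step 3: XDDDDDDDDDDDDDDDDDDDDDDDDDDD
Step 4: XDDDDDDDDDDDDDDDDDDDDDDDDDDDDDDDDDDDDDDDDDDDDDDDDDDDDDDDDDDDDDDDDDDDDDDDDDDDDDDDDD


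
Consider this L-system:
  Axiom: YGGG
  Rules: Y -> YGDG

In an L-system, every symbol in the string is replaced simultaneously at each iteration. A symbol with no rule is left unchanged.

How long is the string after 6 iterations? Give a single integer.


Answer: 22

Derivation:
Step 0: length = 4
Step 1: length = 7
Step 2: length = 10
Step 3: length = 13
Step 4: length = 16
Step 5: length = 19
Step 6: length = 22


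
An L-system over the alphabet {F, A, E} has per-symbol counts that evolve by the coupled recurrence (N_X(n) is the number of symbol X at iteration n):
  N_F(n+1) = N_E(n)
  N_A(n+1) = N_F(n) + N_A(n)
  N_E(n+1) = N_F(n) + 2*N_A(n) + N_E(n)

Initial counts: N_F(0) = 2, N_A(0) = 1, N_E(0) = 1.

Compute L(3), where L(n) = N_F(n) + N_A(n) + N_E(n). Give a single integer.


Step 0: N_F=2, N_A=1, N_E=1, L=4
Step 1: N_F=1, N_A=3, N_E=5, L=9
Step 2: N_F=5, N_A=4, N_E=12, L=21
Step 3: N_F=12, N_A=9, N_E=25, L=46

Answer: 46


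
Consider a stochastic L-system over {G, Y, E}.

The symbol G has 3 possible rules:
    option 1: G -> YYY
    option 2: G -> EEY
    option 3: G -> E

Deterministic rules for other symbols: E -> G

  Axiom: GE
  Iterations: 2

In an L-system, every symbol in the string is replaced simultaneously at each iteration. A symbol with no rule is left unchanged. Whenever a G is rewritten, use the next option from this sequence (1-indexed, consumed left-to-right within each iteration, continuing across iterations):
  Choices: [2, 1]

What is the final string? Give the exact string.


Answer: GGYYYY

Derivation:
Step 0: GE
Step 1: EEYG  (used choices [2])
Step 2: GGYYYY  (used choices [1])


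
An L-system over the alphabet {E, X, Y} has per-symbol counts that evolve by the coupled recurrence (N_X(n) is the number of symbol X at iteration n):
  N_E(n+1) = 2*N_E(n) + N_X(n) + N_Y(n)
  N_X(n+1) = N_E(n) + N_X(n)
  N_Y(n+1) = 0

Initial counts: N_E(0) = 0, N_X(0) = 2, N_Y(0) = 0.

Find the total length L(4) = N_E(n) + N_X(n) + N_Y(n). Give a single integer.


Step 0: N_E=0, N_X=2, N_Y=0, L=2
Step 1: N_E=2, N_X=2, N_Y=0, L=4
Step 2: N_E=6, N_X=4, N_Y=0, L=10
Step 3: N_E=16, N_X=10, N_Y=0, L=26
Step 4: N_E=42, N_X=26, N_Y=0, L=68

Answer: 68


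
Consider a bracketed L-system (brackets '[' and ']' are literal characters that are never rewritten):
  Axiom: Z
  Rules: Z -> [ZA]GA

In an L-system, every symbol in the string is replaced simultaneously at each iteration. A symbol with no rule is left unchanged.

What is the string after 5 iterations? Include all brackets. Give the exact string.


Answer: [[[[[ZA]GAA]GAA]GAA]GAA]GA

Derivation:
Step 0: Z
Step 1: [ZA]GA
Step 2: [[ZA]GAA]GA
Step 3: [[[ZA]GAA]GAA]GA
Step 4: [[[[ZA]GAA]GAA]GAA]GA
Step 5: [[[[[ZA]GAA]GAA]GAA]GAA]GA


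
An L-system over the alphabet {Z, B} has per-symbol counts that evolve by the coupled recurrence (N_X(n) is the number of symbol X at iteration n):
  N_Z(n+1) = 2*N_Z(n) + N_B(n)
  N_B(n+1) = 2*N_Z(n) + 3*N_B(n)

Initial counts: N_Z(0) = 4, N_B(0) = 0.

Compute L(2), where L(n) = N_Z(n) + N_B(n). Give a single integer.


Answer: 64

Derivation:
Step 0: N_Z=4, N_B=0, L=4
Step 1: N_Z=8, N_B=8, L=16
Step 2: N_Z=24, N_B=40, L=64


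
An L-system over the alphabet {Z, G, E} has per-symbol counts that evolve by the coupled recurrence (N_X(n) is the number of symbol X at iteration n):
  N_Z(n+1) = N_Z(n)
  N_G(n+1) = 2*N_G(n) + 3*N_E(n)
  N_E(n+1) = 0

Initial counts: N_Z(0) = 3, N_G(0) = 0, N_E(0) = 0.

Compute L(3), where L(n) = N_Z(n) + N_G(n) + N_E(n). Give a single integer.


Step 0: N_Z=3, N_G=0, N_E=0, L=3
Step 1: N_Z=3, N_G=0, N_E=0, L=3
Step 2: N_Z=3, N_G=0, N_E=0, L=3
Step 3: N_Z=3, N_G=0, N_E=0, L=3

Answer: 3


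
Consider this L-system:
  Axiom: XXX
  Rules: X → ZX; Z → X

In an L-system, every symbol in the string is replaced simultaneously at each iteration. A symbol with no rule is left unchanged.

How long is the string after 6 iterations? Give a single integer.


Step 0: length = 3
Step 1: length = 6
Step 2: length = 9
Step 3: length = 15
Step 4: length = 24
Step 5: length = 39
Step 6: length = 63

Answer: 63


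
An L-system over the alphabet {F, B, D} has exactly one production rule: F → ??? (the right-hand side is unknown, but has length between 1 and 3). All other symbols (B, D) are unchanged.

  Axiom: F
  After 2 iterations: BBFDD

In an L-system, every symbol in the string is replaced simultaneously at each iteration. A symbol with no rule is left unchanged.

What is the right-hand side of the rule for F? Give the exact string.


Answer: BFD

Derivation:
Trying F → BFD:
  Step 0: F
  Step 1: BFD
  Step 2: BBFDD
Matches the given result.


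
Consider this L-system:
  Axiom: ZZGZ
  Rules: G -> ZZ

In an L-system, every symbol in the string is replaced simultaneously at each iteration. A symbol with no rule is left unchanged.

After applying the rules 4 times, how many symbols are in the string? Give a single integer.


Step 0: length = 4
Step 1: length = 5
Step 2: length = 5
Step 3: length = 5
Step 4: length = 5

Answer: 5


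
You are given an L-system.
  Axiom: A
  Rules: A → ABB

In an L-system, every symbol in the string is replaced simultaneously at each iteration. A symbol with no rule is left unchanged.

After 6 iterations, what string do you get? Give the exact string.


Step 0: A
Step 1: ABB
Step 2: ABBBB
Step 3: ABBBBBB
Step 4: ABBBBBBBB
Step 5: ABBBBBBBBBB
Step 6: ABBBBBBBBBBBB

Answer: ABBBBBBBBBBBB


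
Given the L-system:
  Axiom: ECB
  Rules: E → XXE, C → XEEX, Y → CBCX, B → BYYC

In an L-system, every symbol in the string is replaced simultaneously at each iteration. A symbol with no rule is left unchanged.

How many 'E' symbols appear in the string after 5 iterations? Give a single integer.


Answer: 63

Derivation:
Step 0: ECB  (1 'E')
Step 1: XXEXEEXBYYC  (3 'E')
Step 2: XXXXEXXXEXXEXBYYCCBCXCBCXXEEX  (5 'E')
Step 3: XXXXXXEXXXXXEXXXXEXBYYCCBCXCBCXXEEXXEEXBYYCXEEXXXEEXBYYCXEEXXXXXEXXEX  (15 'E')
Step 4: XXXXXXXXEXXXXXXXEXXXXXXEXBYYCCBCXCBCXXEEXXEEXBYYCXEEXXXEEXBYYCXEEXXXXXEXXEXXXXEXXEXBYYCCBCXCBCXXEEXXXXEXXEXXXXXEXXEXBYYCCBCXCBCXXEEXXXXEXXEXXXXXXXEXXXXEX  (29 'E')
Step 5: XXXXXXXXXXEXXXXXXXXXEXXXXXXXXEXBYYCCBCXCBCXXEEXXEEXBYYCXEEXXXEEXBYYCXEEXXXXXEXXEXXXXEXXEXBYYCCBCXCBCXXEEXXXXEXXEXXXXXEXXEXBYYCCBCXCBCXXEEXXXXEXXEXXXXXXXEXXXXEXXXXXXEXXXXEXBYYCCBCXCBCXXEEXXEEXBYYCXEEXXXEEXBYYCXEEXXXXXEXXEXXXXXXEXXXXEXXXXXXXEXXXXEXBYYCCBCXCBCXXEEXXEEXBYYCXEEXXXEEXBYYCXEEXXXXXEXXEXXXXXXEXXXXEXXXXXXXXXEXXXXXXEX  (63 'E')


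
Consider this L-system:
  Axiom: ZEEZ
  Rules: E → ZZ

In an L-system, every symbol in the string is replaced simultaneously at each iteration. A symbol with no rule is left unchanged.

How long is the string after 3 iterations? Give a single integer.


Step 0: length = 4
Step 1: length = 6
Step 2: length = 6
Step 3: length = 6

Answer: 6


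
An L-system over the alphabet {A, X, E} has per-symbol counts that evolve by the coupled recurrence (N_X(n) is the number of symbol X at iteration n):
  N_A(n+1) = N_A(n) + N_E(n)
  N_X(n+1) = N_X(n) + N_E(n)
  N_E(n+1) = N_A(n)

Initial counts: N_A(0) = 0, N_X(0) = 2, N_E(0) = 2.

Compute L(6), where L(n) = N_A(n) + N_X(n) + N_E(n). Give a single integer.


Answer: 44

Derivation:
Step 0: N_A=0, N_X=2, N_E=2, L=4
Step 1: N_A=2, N_X=4, N_E=0, L=6
Step 2: N_A=2, N_X=4, N_E=2, L=8
Step 3: N_A=4, N_X=6, N_E=2, L=12
Step 4: N_A=6, N_X=8, N_E=4, L=18
Step 5: N_A=10, N_X=12, N_E=6, L=28
Step 6: N_A=16, N_X=18, N_E=10, L=44


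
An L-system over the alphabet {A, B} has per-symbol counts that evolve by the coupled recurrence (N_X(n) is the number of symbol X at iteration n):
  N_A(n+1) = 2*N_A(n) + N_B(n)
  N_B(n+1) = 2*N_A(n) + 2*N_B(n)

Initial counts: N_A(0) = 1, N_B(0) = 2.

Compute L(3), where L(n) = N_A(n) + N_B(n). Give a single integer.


Answer: 116

Derivation:
Step 0: N_A=1, N_B=2, L=3
Step 1: N_A=4, N_B=6, L=10
Step 2: N_A=14, N_B=20, L=34
Step 3: N_A=48, N_B=68, L=116


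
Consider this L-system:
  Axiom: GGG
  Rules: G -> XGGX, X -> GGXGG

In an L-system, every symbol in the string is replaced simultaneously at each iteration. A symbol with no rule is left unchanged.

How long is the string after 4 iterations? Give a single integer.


Answer: 1026

Derivation:
Step 0: length = 3
Step 1: length = 12
Step 2: length = 54
Step 3: length = 234
Step 4: length = 1026


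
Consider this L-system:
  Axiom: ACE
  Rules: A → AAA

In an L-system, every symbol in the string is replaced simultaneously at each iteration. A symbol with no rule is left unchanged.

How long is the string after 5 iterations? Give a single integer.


Answer: 245

Derivation:
Step 0: length = 3
Step 1: length = 5
Step 2: length = 11
Step 3: length = 29
Step 4: length = 83
Step 5: length = 245


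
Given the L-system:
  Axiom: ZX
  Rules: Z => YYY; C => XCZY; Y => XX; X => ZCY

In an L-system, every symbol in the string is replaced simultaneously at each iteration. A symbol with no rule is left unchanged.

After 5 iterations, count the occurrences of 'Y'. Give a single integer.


Step 0: ZX  (0 'Y')
Step 1: YYYZCY  (4 'Y')
Step 2: XXXXXXYYYXCZYXX  (4 'Y')
Step 3: ZCYZCYZCYZCYZCYZCYXXXXXXZCYXCZYYYYXXZCYZCY  (13 'Y')
Step 4: YYYXCZYXXYYYXCZYXXYYYXCZYXXYYYXCZYXXYYYXCZYXXYYYXCZYXXZCYZCYZCYZCYZCYZCYYYYXCZYXXZCYXCZYYYYXXXXXXXXZCYZCYYYYXCZYXXYYYXCZYXX  (49 'Y')
Step 5: XXXXXXZCYXCZYYYYXXZCYZCYXXXXXXZCYXCZYYYYXXZCYZCYXXXXXXZCYXCZYYYYXXZCYZCYXXXXXXZCYXCZYYYYXXZCYZCYXXXXXXZCYXCZYYYYXXZCYZCYXXXXXXZCYXCZYYYYXXZCYZCYYYYXCZYXXYYYXCZYXXYYYXCZYXXYYYXCZYXXYYYXCZYXXYYYXCZYXXXXXXXXZCYXCZYYYYXXZCYZCYYYYXCZYXXZCYXCZYYYYXXXXXXXXZCYZCYZCYZCYZCYZCYZCYZCYYYYXCZYXXYYYXCZYXXXXXXXXZCYXCZYYYYXXZCYZCYXXXXXXZCYXCZYYYYXXZCYZCY  (112 'Y')

Answer: 112


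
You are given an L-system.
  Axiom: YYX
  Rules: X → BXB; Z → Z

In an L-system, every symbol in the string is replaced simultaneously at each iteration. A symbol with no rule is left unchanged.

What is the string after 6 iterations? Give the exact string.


Answer: YYBBBBBBXBBBBBB

Derivation:
Step 0: YYX
Step 1: YYBXB
Step 2: YYBBXBB
Step 3: YYBBBXBBB
Step 4: YYBBBBXBBBB
Step 5: YYBBBBBXBBBBB
Step 6: YYBBBBBBXBBBBBB


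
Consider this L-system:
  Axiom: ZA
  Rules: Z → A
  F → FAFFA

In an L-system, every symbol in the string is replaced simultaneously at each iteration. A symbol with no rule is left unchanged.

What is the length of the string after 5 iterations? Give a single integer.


Step 0: length = 2
Step 1: length = 2
Step 2: length = 2
Step 3: length = 2
Step 4: length = 2
Step 5: length = 2

Answer: 2


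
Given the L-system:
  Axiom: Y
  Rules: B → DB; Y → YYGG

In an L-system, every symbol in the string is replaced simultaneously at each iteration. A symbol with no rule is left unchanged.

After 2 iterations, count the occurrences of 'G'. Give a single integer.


Answer: 6

Derivation:
Step 0: Y  (0 'G')
Step 1: YYGG  (2 'G')
Step 2: YYGGYYGGGG  (6 'G')


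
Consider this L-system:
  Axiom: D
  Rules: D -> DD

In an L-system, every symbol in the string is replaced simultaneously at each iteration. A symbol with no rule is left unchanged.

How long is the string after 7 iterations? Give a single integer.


Answer: 128

Derivation:
Step 0: length = 1
Step 1: length = 2
Step 2: length = 4
Step 3: length = 8
Step 4: length = 16
Step 5: length = 32
Step 6: length = 64
Step 7: length = 128


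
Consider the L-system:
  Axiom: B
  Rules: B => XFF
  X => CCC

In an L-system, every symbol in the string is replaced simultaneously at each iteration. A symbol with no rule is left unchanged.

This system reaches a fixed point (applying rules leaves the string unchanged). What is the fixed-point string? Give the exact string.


Answer: CCCFF

Derivation:
Step 0: B
Step 1: XFF
Step 2: CCCFF
Step 3: CCCFF  (unchanged — fixed point at step 2)


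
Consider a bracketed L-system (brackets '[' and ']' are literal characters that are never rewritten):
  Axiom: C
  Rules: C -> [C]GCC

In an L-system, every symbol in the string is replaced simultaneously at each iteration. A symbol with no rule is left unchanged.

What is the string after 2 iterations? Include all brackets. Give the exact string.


Step 0: C
Step 1: [C]GCC
Step 2: [[C]GCC]G[C]GCC[C]GCC

Answer: [[C]GCC]G[C]GCC[C]GCC


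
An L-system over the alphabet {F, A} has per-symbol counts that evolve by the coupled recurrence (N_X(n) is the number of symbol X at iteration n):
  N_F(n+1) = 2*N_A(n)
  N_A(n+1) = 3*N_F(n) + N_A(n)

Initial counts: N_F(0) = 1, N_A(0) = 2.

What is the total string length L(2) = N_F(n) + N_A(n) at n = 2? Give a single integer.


Answer: 27

Derivation:
Step 0: N_F=1, N_A=2, L=3
Step 1: N_F=4, N_A=5, L=9
Step 2: N_F=10, N_A=17, L=27


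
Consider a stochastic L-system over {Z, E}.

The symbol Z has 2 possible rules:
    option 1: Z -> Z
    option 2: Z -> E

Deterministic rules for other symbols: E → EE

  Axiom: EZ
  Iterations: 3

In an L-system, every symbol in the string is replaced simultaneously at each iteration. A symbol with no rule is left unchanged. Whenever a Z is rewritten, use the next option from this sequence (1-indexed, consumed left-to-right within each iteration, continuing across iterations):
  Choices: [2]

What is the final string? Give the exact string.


Answer: EEEEEEEEEEEE

Derivation:
Step 0: EZ
Step 1: EEE  (used choices [2])
Step 2: EEEEEE  (used choices [])
Step 3: EEEEEEEEEEEE  (used choices [])


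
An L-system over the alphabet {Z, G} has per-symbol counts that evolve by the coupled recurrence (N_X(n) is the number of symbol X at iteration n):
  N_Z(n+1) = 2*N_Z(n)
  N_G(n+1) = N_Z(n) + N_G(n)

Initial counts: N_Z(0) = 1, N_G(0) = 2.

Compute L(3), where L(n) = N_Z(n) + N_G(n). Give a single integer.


Step 0: N_Z=1, N_G=2, L=3
Step 1: N_Z=2, N_G=3, L=5
Step 2: N_Z=4, N_G=5, L=9
Step 3: N_Z=8, N_G=9, L=17

Answer: 17


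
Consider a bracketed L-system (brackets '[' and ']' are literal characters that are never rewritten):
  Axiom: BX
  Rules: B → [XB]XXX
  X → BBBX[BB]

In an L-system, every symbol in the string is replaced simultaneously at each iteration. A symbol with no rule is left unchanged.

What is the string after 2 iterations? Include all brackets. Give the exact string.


Step 0: BX
Step 1: [XB]XXXBBBX[BB]
Step 2: [BBBX[BB][XB]XXX]BBBX[BB]BBBX[BB]BBBX[BB][XB]XXX[XB]XXX[XB]XXXBBBX[BB][[XB]XXX[XB]XXX]

Answer: [BBBX[BB][XB]XXX]BBBX[BB]BBBX[BB]BBBX[BB][XB]XXX[XB]XXX[XB]XXXBBBX[BB][[XB]XXX[XB]XXX]


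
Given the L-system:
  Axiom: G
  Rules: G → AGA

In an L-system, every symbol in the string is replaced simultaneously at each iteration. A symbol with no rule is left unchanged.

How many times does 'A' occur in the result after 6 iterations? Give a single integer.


Step 0: G  (0 'A')
Step 1: AGA  (2 'A')
Step 2: AAGAA  (4 'A')
Step 3: AAAGAAA  (6 'A')
Step 4: AAAAGAAAA  (8 'A')
Step 5: AAAAAGAAAAA  (10 'A')
Step 6: AAAAAAGAAAAAA  (12 'A')

Answer: 12


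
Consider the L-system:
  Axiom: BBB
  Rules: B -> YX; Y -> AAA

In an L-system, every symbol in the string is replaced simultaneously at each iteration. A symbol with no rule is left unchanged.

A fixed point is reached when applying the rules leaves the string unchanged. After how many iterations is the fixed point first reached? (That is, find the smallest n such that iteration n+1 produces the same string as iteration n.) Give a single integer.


Step 0: BBB
Step 1: YXYXYX
Step 2: AAAXAAAXAAAX
Step 3: AAAXAAAXAAAX  (unchanged — fixed point at step 2)

Answer: 2


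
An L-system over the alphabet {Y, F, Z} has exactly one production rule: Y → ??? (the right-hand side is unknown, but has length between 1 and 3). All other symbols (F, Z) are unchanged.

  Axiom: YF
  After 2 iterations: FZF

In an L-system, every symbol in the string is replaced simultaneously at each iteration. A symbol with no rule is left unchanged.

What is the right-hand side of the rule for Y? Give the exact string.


Trying Y → FZ:
  Step 0: YF
  Step 1: FZF
  Step 2: FZF
Matches the given result.

Answer: FZ


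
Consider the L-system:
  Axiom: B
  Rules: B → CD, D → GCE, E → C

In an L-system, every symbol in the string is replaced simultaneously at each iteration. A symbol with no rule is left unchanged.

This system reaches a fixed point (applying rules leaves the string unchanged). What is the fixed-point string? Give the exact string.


Step 0: B
Step 1: CD
Step 2: CGCE
Step 3: CGCC
Step 4: CGCC  (unchanged — fixed point at step 3)

Answer: CGCC


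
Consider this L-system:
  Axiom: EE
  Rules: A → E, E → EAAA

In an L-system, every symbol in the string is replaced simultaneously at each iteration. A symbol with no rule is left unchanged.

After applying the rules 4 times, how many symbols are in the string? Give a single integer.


Answer: 80

Derivation:
Step 0: length = 2
Step 1: length = 8
Step 2: length = 14
Step 3: length = 38
Step 4: length = 80


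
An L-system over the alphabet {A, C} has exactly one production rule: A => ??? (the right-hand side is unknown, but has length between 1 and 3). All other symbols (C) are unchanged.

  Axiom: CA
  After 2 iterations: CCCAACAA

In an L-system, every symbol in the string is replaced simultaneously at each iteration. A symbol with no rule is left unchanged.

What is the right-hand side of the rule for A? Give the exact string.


Answer: CAA

Derivation:
Trying A => CAA:
  Step 0: CA
  Step 1: CCAA
  Step 2: CCCAACAA
Matches the given result.
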